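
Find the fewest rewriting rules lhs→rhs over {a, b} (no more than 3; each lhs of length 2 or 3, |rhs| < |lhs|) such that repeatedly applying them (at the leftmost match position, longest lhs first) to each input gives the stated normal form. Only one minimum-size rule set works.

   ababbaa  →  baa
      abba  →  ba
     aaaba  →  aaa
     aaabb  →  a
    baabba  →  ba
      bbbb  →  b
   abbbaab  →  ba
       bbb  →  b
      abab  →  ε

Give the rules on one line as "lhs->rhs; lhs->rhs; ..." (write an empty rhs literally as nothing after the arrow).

ab->; bb->b

  | ababbaa => abbaa => baa
  | abba => ba
  | aaaba => aaa
  | aaabb => aab => a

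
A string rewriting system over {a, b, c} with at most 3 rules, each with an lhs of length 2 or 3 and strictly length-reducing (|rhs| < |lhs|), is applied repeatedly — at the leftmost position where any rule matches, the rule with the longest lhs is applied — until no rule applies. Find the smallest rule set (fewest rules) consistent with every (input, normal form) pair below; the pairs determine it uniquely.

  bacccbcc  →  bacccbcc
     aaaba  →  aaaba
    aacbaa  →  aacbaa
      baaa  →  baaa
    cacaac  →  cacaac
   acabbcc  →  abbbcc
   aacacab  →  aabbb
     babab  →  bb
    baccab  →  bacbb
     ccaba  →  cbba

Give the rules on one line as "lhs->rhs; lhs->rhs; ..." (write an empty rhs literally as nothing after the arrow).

bab->c; cab->bb

  | bacccbcc
  | aaaba
  | aacbaa
  | baaa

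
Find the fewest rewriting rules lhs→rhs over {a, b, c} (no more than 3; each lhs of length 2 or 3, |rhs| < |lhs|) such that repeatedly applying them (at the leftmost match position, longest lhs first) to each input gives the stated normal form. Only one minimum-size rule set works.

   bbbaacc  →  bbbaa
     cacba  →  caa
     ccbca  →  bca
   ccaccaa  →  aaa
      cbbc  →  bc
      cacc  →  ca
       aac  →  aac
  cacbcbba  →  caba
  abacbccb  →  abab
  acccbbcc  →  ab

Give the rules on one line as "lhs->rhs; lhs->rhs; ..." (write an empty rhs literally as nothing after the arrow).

cb->; cc->

  | bbbaacc => bbbaa
  | cacba => caa
  | ccbca => bca
  | ccaccaa => accaa => aaa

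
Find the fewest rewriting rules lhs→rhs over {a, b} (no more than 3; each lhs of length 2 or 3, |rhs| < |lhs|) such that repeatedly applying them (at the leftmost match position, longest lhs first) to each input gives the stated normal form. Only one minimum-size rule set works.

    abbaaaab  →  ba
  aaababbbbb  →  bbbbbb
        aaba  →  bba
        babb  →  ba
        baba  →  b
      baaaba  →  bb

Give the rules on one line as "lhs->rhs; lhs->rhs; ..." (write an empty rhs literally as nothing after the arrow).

  | abbaaaab => abaaaab => aaab => bab => ba
  | aaababbbbb => bababbbbb => bbbbbb
  | aaba => bba
  | babb => bab => ba

aa->b; ab->a; aba->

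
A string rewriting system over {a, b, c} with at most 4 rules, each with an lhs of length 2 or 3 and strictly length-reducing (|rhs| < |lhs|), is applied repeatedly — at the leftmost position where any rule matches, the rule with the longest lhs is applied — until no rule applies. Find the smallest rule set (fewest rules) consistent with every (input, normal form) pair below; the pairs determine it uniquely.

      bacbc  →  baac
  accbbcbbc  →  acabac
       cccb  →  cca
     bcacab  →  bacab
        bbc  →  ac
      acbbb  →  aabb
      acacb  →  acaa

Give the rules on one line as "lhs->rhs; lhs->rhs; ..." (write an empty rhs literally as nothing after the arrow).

  | bacbc => baac
  | accbbcbbc => acabcbbc => acabbbc => acabac
  | cccb => cca
  | bcacab => bacab

bbc->ac; bc->b; cb->a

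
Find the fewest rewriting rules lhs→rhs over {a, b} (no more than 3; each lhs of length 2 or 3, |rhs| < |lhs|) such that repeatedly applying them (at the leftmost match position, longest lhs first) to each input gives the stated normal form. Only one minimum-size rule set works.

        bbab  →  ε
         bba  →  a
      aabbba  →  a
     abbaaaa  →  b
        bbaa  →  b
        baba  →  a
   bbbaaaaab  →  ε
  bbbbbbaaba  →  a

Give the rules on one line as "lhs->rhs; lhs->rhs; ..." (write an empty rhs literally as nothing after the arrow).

aa->b; ab->; ba->a

  | bbab => bab => ab => ε
  | bba => ba => a
  | aabbba => bbbba => bbba => bba => ba => a
  | abbaaaa => baaaa => aaaa => baa => aa => b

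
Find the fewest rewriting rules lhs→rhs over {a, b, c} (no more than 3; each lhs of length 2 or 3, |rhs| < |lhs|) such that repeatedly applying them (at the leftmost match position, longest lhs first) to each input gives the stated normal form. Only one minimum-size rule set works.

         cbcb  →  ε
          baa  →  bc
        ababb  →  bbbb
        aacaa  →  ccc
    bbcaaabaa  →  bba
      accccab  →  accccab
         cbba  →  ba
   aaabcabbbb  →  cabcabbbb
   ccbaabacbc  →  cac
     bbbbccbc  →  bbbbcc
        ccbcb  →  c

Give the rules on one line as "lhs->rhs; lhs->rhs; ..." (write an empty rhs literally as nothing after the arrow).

  | cbcb => cb => ε
  | baa => bc
  | ababb => bbbb
  | aacaa => ccaa => ccc

aa->c; aba->bb; cb->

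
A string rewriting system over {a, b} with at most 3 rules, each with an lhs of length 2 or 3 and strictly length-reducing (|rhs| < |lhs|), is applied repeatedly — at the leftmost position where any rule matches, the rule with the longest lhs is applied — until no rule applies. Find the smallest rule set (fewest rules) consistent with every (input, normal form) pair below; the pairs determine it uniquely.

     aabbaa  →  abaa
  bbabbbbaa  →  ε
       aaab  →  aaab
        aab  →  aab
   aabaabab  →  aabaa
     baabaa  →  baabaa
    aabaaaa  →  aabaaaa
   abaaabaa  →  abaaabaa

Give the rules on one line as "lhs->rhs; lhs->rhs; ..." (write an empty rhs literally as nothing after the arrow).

abb->b; bab->; bba->

  | aabbaa => abaa
  | bbabbbbaa => bbbbaa => bba => ε
  | aaab
  | aab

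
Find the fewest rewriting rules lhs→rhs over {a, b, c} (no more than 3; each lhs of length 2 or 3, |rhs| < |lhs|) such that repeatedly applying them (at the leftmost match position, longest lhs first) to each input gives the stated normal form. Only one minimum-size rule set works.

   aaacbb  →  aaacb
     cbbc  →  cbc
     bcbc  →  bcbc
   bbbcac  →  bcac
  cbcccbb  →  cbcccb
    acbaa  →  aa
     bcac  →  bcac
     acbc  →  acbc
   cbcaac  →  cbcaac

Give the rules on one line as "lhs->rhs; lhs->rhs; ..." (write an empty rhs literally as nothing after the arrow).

  | aaacbb => aaacb
  | cbbc => cbc
  | bcbc
  | bbbcac => bbcac => bcac

bb->b; cba->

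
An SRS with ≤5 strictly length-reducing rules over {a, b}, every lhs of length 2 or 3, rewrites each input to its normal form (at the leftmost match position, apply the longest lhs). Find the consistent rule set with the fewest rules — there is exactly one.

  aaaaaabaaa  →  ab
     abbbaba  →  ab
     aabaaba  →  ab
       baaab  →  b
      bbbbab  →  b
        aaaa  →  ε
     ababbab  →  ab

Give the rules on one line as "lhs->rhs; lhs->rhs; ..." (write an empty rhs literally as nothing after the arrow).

  | aaaaaabaaa => aaaabaaa => aabaaa => abaaa => abaa => aba => ab
  | abbbaba => abbaba => ababa => abba => aba => ab
  | aabaaba => abaaba => ababa => abba => aba => ab
  | baaab => baab => bab => bb => b

aa->; aab->ab; ba->b; bb->b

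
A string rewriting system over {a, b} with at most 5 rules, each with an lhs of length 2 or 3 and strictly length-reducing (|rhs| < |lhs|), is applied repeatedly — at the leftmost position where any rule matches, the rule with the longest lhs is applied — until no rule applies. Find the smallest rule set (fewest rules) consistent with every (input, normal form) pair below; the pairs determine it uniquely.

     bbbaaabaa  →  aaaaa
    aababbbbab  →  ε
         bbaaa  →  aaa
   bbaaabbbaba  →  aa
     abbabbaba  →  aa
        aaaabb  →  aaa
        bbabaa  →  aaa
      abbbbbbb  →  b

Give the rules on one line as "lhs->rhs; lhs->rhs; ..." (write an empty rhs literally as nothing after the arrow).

  | bbbaaabaa => baaabaa => aaabaa => aaaaa
  | aababbbbab => aabbbbbab => abbbab => bab => bb => ε
  | bbaaa => aaa
  | bbaaabbbaba => aaabbbaba => aababa => aabba => aa

abb->; ba->a; bab->bb; bb->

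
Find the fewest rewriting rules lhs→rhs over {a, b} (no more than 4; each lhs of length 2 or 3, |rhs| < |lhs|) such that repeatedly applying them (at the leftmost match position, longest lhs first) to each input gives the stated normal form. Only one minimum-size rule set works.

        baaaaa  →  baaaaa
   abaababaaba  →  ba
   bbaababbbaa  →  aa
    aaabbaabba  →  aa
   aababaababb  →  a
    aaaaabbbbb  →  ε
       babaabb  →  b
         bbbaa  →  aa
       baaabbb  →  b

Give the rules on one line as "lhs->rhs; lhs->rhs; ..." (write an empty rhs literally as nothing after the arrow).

  | baaaaa
  | abaababaaba => aababaaba => bbabaaba => aabaaba => bbaaba => aaaba => abba => ba
  | bbaababbbaa => aaababbbaa => abbabbbaa => babbbaa => bbbaa => abaa => aa
  | aaabbaabba => abbbaabba => bbaabba => aaabba => abbba => bba => aa

aab->bb; ab->; bb->a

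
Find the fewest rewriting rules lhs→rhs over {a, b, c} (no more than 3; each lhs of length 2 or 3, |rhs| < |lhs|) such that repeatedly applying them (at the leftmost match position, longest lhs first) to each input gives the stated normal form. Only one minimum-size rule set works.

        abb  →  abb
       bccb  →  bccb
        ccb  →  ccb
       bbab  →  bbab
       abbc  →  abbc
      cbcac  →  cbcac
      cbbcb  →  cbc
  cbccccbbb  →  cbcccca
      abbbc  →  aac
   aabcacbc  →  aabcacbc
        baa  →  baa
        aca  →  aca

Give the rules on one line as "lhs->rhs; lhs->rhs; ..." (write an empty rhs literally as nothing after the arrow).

  | abb
  | bccb
  | ccb
  | bbab

bbb->a; bcb->c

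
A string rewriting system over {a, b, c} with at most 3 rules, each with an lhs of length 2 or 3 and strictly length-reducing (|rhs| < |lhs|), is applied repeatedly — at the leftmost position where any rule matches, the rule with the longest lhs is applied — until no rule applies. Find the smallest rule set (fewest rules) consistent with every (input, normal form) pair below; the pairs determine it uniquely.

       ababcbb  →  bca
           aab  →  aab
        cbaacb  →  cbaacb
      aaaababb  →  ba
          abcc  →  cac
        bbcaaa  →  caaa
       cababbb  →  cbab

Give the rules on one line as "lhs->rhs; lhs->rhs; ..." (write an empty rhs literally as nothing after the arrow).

  | ababcbb => babcbb => bcabb => bca
  | aab
  | cbaacb
  | aaaababb => aaababb => aababb => ababb => babb => ba

aba->ba; abc->ca; bb->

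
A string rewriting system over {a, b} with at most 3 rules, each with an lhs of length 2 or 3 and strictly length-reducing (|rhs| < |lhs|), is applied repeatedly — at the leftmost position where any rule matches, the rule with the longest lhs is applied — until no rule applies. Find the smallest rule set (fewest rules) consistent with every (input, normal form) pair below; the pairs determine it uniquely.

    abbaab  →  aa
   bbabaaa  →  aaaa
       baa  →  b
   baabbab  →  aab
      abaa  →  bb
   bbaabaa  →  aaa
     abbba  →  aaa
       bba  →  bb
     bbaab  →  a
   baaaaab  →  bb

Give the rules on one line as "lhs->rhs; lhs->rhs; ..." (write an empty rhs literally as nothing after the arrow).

  | abbaab => abbab => abbb => aa
  | bbabaaa => bbbaaa => aaaa
  | baa => ba => b
  | baabbab => babbab => bbbab => aab

aba->bb; ba->b; bbb->a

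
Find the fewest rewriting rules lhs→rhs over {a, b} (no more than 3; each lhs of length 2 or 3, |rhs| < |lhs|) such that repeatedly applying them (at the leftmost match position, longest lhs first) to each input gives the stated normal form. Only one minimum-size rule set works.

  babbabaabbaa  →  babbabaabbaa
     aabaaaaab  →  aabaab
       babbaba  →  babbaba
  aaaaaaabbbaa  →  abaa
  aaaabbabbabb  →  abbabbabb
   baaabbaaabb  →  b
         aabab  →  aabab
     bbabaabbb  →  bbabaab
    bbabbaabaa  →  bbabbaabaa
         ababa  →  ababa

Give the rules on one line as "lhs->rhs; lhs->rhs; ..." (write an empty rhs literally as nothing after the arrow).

  | babbabaabbaa
  | aabaaaaab => aabaab
  | babbaba
  | aaaaaaabbbaa => aaaabbbaa => abbbaa => abaa

aaa->; bbb->b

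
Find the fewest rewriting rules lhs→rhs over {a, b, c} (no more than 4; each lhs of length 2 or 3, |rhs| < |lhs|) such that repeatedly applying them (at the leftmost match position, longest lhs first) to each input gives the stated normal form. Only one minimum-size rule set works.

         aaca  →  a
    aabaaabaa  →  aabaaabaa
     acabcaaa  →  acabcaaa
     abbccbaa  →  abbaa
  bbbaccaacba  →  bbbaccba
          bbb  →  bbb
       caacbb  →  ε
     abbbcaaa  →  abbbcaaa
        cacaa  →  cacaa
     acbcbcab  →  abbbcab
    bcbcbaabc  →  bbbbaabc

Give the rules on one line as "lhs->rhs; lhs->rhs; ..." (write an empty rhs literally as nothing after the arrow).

  | aaca => a
  | aabaaabaa
  | acabcaaa
  | abbccbaa => abbaa

aac->; bcc->; cbb->; cbc->bb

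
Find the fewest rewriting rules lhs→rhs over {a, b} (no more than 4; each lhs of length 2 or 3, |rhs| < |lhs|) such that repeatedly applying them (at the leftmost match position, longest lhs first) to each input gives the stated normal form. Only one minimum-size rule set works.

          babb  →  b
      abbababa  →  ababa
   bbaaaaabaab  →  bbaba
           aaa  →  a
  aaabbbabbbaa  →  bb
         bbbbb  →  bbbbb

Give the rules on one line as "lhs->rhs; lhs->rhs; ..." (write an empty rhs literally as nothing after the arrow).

aa->; aab->a; abb->

  | babb => b
  | abbababa => ababa
  | bbaaaaabaab => bbaaabaab => bbabaab => bbaba
  | aaa => a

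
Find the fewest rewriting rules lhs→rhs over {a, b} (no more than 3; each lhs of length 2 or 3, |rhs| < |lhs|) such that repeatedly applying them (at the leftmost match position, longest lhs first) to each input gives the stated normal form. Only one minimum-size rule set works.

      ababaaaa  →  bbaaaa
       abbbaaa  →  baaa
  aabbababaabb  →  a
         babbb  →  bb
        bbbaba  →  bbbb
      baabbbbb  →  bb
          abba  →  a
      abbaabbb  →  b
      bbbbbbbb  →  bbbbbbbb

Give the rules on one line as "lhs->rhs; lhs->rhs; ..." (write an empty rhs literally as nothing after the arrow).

ab->b; aba->b; abb->

  | ababaaaa => bbaaaa
  | abbbaaa => baaa
  | aabbababaabb => aababaabb => abbaabb => aabb => a
  | babbb => bb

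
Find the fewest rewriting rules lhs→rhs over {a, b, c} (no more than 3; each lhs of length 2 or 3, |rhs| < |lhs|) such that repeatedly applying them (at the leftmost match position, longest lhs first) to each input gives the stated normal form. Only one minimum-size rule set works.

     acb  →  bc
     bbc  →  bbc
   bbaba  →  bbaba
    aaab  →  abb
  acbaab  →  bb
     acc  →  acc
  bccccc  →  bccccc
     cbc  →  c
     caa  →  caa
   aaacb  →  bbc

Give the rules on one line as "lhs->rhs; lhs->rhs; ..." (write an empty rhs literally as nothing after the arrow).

  | acb => bc
  | bbc
  | bbaba
  | aaab => abb

aab->bb; acb->bc; cb->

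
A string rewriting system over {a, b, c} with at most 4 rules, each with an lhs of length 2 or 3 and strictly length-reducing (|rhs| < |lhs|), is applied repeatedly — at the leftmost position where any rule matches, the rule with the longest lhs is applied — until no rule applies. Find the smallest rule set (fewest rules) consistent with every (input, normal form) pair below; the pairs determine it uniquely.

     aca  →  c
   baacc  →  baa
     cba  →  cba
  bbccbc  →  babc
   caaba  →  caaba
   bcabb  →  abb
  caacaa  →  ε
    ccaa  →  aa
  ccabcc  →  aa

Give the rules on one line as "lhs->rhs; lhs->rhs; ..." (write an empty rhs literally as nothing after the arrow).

  | aca => c
  | baacc => baa
  | cba
  | bbccbc => babc

aca->c; bca->a; bcc->a; cc->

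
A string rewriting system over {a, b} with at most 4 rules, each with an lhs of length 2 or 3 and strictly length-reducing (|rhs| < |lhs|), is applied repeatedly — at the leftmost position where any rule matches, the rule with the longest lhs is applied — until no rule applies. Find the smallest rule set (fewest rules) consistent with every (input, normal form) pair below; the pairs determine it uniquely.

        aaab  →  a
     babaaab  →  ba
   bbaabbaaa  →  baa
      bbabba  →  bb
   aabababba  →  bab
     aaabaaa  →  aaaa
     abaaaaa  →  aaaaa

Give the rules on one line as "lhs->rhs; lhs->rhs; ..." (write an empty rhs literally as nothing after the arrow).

aab->ba; aba->a; bba->b

  | aaab => aba => a
  | babaaab => baaab => baba => ba
  | bbaabbaaa => babbaaa => babaa => baa
  | bbabba => bbba => bb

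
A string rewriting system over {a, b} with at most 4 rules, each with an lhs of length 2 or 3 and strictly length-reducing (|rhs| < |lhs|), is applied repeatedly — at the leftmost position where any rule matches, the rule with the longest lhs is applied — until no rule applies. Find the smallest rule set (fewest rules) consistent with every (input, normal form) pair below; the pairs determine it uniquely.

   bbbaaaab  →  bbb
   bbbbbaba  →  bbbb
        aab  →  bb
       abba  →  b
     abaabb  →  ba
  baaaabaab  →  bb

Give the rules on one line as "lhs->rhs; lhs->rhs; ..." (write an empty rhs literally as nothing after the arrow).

aa->b; ab->a; bba->b

  | bbbaaaab => bbaaab => baab => bbb
  | bbbbbaba => bbbbba => bbbb
  | aab => bb
  | abba => aba => aa => b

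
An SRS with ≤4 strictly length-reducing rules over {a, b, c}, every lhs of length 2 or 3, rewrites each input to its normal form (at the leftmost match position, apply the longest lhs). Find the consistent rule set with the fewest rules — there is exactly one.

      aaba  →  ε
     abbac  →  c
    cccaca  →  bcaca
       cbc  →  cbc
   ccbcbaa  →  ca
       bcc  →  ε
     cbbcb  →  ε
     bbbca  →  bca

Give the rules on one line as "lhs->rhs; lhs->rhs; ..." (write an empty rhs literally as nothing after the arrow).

  | aaba => ba => ε
  | abbac => aac => c
  | cccaca => bcaca
  | cbc

aa->; ba->; bb->; cc->b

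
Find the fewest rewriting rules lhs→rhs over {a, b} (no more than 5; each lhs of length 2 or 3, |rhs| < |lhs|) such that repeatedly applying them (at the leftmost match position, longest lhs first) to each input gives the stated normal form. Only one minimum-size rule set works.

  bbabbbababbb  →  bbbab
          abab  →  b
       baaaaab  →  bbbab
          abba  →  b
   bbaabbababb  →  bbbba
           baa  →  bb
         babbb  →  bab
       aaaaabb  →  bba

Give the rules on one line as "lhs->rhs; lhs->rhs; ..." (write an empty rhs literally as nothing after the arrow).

  | bbabbbababbb => bbabababbb => bbbabbb => bbbab
  | abab => b
  | baaaaab => bbaaab => bbbab
  | abba => aa => b

aa->b; aab->ba; aba->; abb->a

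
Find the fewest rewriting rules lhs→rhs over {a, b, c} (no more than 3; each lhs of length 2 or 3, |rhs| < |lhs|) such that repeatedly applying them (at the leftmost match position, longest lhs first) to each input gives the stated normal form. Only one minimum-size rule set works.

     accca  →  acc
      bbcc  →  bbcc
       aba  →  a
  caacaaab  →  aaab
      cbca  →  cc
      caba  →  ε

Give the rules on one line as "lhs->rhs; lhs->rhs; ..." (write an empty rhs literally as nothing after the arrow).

  | accca => acc
  | bbcc
  | aba => a
  | caacaaab => acaaab => aaab

ba->; bca->c; ca->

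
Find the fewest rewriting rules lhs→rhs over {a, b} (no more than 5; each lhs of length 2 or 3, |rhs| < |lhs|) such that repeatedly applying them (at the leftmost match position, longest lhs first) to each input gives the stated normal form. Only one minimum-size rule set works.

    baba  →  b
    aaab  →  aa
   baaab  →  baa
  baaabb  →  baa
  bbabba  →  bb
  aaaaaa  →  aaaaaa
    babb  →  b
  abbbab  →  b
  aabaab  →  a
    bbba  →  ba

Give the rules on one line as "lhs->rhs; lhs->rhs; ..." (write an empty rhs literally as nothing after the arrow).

ab->; aba->; abb->ab; bbb->b

  | baba => b
  | aaab => aa
  | baaab => baa
  | baaabb => baaab => baa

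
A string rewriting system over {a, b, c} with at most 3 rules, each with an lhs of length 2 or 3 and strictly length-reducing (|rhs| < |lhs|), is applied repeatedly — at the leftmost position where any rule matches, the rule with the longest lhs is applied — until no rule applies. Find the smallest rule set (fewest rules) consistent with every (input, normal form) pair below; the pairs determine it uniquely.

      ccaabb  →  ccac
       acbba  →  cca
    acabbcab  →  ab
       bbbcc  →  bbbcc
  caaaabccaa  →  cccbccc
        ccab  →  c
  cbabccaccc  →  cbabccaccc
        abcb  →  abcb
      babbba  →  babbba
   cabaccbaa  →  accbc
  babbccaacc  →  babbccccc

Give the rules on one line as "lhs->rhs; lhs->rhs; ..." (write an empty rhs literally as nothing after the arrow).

aa->c; cab->; cbb->ac

  | ccaabb => cccbb => ccac
  | acbba => aaca => cca
  | acabbcab => abcab => ab
  | bbbcc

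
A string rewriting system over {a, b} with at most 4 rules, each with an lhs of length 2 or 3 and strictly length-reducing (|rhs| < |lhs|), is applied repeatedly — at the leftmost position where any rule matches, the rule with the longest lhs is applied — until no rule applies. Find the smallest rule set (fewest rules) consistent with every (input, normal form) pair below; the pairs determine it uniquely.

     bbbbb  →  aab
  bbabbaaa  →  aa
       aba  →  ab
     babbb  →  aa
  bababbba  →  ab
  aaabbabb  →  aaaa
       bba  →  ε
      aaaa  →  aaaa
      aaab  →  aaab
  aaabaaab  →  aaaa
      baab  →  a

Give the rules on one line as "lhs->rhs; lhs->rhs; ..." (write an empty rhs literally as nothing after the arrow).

ba->b; bb->a; bba->

  | bbbbb => abbb => aab
  | bbabbaaa => bbaaa => aa
  | aba => ab
  | babbb => bbbb => abb => aa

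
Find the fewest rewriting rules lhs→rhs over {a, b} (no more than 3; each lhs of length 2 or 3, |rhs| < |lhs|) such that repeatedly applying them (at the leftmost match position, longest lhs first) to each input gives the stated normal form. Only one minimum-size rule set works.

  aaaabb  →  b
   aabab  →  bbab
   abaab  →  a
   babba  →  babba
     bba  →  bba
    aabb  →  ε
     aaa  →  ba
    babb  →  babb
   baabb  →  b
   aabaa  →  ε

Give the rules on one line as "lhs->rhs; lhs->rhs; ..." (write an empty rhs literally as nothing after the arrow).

aa->b; bbb->

  | aaaabb => baabb => bbbb => b
  | aabab => bbab
  | abaab => abbb => a
  | babba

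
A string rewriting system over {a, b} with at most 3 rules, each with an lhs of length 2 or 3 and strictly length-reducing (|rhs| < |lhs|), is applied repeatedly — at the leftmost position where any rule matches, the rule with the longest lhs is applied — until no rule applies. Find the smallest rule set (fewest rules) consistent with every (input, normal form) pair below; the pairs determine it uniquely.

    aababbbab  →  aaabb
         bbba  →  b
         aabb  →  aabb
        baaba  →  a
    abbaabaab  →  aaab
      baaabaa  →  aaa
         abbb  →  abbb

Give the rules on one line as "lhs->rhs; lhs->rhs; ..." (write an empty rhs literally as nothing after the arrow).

  | aababbbab => aaabbbab => aaabb
  | bbba => b
  | aabb
  | baaba => aba => a

ba->; bab->ab; bba->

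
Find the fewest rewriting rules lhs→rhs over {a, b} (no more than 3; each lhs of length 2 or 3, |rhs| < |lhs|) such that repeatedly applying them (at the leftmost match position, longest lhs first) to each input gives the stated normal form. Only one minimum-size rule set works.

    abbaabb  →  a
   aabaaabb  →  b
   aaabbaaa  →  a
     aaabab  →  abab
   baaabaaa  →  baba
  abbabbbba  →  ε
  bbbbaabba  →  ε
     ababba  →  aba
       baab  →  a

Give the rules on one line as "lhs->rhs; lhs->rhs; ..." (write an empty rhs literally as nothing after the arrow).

aa->; bb->a

  | abbaabb => aaaabb => aabb => bb => a
  | aabaaabb => baaabb => babb => baa => b
  | aaabbaaa => abbaaa => aaaaa => aaa => a
  | aaabab => abab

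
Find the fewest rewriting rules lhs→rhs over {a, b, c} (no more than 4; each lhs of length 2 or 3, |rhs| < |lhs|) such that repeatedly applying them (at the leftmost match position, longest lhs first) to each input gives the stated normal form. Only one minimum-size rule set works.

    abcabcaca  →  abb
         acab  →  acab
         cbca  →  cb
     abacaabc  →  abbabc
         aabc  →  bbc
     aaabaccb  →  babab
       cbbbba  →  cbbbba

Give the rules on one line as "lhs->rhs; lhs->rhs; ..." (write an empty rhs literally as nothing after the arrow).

aa->b; bac->ba; bca->b

  | abcabcaca => abbcaca => abbca => abb
  | acab
  | cbca => cb
  | abacaabc => abaaabc => abbabc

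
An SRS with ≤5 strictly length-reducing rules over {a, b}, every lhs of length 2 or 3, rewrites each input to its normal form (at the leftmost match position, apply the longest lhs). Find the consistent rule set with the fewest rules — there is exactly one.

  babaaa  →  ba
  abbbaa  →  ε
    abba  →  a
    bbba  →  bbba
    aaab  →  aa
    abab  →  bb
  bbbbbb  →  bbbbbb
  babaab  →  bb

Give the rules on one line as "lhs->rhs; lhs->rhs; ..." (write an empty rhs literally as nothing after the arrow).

  | babaaa => bbaaa => ba
  | abbbaa => baa => ε
  | abba => a
  | bbba

aab->a; ab->b; abb->; baa->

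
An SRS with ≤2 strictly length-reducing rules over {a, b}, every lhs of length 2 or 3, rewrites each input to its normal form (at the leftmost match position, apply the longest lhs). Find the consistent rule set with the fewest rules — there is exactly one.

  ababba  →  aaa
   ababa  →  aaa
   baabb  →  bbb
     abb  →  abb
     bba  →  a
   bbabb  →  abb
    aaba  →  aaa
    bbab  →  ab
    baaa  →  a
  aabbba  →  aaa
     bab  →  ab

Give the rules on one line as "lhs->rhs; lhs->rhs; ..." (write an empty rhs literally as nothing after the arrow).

  | ababba => aabba => aaba => aaa
  | ababa => aaba => aaa
  | baabb => bbb
  | abb

ba->a; baa->b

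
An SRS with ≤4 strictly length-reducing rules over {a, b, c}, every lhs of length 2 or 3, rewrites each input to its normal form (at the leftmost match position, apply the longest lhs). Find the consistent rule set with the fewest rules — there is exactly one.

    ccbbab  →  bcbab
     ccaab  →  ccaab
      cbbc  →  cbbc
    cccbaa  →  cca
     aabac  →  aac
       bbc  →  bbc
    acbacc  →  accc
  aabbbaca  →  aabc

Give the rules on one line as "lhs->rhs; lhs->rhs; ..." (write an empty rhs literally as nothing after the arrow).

  | ccbbab => bcbab
  | ccaab
  | cbbc
  | cccbaa => cbcaa => cca

bac->c; bca->c; ccb->bc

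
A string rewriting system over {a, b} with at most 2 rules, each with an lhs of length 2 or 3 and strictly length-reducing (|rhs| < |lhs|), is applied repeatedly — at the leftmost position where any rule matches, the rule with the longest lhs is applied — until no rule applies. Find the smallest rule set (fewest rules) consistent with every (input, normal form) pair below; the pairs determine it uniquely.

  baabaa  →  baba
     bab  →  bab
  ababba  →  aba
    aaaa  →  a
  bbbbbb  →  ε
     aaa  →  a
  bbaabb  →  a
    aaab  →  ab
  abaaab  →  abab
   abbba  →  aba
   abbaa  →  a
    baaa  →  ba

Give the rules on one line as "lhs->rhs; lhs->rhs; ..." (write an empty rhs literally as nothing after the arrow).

  | baabaa => babaa => baba
  | bab
  | ababba => abaa => aba
  | aaaa => aaa => aa => a

aa->a; bb->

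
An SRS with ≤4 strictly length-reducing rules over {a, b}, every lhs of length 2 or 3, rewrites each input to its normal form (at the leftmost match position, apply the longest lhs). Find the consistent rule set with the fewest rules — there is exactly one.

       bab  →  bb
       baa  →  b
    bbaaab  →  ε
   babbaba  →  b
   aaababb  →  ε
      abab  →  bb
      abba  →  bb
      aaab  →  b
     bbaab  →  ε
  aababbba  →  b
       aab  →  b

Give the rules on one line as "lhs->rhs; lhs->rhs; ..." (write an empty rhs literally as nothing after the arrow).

ab->b; ba->b; bbb->

  | bab => bb
  | baa => ba => b
  | bbaaab => bbaab => bbab => bbb => ε
  | babbaba => bbbaba => aba => ba => b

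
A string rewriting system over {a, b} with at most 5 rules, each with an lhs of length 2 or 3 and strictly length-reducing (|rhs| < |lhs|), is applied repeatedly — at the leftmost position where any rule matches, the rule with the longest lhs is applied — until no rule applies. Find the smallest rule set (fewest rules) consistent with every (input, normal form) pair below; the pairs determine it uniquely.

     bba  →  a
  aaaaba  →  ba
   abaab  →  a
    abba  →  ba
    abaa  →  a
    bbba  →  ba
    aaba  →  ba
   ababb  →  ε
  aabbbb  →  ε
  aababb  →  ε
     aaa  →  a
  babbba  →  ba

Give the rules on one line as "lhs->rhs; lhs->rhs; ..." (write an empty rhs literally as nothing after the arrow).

aa->; ab->a; abb->b; bb->

  | bba => a
  | aaaaba => aaba => ba
  | abaab => aaab => ab => a
  | abba => ba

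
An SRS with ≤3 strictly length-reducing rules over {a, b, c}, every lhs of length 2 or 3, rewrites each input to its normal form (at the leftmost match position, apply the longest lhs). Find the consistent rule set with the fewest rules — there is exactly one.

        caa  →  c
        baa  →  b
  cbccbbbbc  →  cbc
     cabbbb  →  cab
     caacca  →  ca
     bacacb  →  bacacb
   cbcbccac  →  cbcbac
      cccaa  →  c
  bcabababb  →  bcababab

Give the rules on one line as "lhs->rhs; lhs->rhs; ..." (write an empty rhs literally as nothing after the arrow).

  | caa => c
  | baa => b
  | cbccbbbbc => cbbbbbc => cbbbbc => cbbbc => cbbc => cbc
  | cabbbb => cabbb => cabb => cab

aa->; bb->b; cc->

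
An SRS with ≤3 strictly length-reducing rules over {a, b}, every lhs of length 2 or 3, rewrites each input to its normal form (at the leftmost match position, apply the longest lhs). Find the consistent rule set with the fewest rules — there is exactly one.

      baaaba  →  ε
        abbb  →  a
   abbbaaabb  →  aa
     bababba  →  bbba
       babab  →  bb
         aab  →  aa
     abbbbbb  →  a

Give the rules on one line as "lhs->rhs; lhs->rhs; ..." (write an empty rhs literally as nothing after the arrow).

  | baaaba => aba => ε
  | abbb => abb => ab => a
  | abbbaaabb => abbaaabb => abaaabb => aabb => aab => aa
  | bababba => bbba

ab->a; aba->; baa->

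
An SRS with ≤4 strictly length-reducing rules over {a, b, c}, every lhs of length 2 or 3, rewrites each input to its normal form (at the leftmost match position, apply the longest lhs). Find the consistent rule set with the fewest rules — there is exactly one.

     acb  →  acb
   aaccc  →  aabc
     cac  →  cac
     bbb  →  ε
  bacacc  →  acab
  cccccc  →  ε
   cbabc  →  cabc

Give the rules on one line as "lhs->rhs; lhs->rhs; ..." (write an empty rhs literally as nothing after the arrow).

ba->a; bbb->; cc->b

  | acb
  | aaccc => aabc
  | cac
  | bbb => ε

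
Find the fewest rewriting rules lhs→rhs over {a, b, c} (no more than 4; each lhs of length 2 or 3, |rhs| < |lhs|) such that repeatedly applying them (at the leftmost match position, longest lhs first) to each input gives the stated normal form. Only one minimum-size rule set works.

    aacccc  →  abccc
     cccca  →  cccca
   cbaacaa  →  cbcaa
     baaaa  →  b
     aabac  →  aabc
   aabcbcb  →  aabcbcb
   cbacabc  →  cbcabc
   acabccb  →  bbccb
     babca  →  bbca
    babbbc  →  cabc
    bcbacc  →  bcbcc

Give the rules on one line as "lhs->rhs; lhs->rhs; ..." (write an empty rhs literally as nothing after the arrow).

ac->b; ba->b; bbb->ca

  | aacccc => abccc
  | cccca
  | cbaacaa => cbacaa => cbcaa
  | baaaa => baaa => baa => ba => b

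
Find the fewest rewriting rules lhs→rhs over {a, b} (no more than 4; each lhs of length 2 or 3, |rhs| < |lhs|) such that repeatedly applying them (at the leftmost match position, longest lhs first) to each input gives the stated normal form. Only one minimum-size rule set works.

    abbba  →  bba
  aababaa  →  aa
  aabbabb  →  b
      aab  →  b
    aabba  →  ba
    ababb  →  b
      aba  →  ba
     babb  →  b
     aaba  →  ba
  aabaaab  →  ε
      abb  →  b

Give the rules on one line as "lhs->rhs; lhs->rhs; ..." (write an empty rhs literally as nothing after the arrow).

ab->b; abb->b; bab->

  | abbba => bba
  | aababaa => ababaa => babaa => aa
  | aabbabb => ababb => babb => b
  | aab => ab => b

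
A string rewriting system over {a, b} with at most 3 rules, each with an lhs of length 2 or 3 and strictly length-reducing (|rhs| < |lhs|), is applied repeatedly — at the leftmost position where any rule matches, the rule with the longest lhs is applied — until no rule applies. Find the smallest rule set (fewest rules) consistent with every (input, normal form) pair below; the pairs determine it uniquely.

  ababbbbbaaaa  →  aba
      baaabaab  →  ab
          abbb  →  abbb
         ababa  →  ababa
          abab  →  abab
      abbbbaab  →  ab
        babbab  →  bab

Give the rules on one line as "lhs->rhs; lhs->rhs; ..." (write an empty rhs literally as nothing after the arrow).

  | ababbbbbaaaa => ababbbaaa => ababaa => aba
  | baaabaab => abaab => ab
  | abbb
  | ababa

baa->; bba->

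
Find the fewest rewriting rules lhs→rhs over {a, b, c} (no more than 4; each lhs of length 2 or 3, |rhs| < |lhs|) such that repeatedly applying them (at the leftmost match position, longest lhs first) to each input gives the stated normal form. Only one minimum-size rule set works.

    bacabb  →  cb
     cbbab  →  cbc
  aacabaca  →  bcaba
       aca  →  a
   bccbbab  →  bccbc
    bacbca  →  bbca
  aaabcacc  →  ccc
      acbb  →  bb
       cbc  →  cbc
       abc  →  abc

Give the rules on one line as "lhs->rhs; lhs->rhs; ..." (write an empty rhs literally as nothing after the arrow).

aa->b; ac->; bab->c

  | bacabb => babb => cb
  | cbbab => cbc
  | aacabaca => bcabaca => bcaba
  | aca => a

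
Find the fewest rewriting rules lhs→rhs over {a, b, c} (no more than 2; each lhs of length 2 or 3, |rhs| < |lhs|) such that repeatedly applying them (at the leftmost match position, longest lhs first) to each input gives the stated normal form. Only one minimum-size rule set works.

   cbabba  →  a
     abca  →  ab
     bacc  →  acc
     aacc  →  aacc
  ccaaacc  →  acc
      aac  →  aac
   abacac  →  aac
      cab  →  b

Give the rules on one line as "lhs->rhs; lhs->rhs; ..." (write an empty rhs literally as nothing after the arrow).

  | cbabba => cabba => bba => ba => a
  | abca => ab
  | bacc => acc
  | aacc

ba->a; ca->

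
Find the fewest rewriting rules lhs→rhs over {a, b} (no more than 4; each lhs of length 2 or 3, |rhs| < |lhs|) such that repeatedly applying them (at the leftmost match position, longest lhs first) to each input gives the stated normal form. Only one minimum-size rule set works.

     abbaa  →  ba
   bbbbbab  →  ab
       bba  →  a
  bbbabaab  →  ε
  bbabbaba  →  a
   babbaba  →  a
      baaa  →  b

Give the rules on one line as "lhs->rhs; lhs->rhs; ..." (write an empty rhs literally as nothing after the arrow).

  | abbaa => aaa => ba
  | bbbbbab => bbbab => bab => ab
  | bba => a
  | bbbabaab => babaab => abaab => aab => bb => ε

aa->b; baa->a; bab->ab; bb->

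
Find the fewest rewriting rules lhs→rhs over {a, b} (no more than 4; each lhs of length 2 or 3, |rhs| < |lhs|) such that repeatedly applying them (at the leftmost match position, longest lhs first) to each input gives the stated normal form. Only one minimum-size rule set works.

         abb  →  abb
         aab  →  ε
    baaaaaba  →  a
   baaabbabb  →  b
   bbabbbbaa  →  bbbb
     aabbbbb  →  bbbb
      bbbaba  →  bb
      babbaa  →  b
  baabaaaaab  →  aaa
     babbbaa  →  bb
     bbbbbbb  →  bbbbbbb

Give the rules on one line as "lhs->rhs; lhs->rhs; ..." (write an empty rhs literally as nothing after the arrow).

aab->; ba->b; bab->

  | abb
  | aab => ε
  | baaaaaba => baaaaba => baaaba => baaba => baba => a
  | baaabbabb => baabbabb => babbabb => babb => b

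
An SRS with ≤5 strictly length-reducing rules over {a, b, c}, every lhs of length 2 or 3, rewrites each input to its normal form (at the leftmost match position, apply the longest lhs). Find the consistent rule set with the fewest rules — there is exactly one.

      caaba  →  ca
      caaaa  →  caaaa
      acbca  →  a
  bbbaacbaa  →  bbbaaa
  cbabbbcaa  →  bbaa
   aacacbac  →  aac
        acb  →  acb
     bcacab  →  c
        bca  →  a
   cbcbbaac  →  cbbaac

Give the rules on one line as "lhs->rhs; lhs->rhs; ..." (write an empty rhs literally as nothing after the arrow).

ab->c; aca->a; bc->; cba->

  | caaba => caca => ca
  | caaaa
  | acbca => aca => a
  | bbbaacbaa => bbbaaa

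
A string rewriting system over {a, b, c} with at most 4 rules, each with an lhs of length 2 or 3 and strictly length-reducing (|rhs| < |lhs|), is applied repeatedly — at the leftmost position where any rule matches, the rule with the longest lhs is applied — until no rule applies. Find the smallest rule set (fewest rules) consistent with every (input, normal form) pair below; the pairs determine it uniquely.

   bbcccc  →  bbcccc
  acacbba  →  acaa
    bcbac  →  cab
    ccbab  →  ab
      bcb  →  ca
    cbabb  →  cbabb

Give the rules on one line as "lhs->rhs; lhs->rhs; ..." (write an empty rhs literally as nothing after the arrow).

aac->ab; bcb->ca; cbb->; ccb->

  | bbcccc
  | acacbba => acaa
  | bcbac => caac => cab
  | ccbab => ab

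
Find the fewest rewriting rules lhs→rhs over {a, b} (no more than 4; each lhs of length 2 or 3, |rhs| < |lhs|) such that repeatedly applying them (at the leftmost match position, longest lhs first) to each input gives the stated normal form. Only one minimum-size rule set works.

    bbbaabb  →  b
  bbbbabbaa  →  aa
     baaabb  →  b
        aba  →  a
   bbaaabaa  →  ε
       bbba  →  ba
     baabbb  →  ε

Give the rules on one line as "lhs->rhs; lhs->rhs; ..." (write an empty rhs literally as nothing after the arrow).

aaa->bb; ab->; bb->; bba->aa

  | bbbaabb => baabb => bab => b
  | bbbbabbaa => bbabbaa => aabbaa => abaa => aa
  | baaabb => bbbbb => bbb => b
  | aba => a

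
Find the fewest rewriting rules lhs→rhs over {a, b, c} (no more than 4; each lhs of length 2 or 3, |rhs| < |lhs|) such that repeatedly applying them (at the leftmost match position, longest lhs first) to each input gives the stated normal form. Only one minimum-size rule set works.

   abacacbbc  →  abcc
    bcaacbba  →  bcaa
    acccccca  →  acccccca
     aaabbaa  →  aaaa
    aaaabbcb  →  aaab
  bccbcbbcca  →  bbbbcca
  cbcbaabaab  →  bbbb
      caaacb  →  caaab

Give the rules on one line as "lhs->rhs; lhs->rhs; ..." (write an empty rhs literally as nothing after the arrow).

  | abacacbbc => abcacbbc => abcabbc => abcc
  | bcaacbba => bcaabba => bcaa
  | acccccca
  | aaabbaa => aaaa

abb->; ba->b; cb->b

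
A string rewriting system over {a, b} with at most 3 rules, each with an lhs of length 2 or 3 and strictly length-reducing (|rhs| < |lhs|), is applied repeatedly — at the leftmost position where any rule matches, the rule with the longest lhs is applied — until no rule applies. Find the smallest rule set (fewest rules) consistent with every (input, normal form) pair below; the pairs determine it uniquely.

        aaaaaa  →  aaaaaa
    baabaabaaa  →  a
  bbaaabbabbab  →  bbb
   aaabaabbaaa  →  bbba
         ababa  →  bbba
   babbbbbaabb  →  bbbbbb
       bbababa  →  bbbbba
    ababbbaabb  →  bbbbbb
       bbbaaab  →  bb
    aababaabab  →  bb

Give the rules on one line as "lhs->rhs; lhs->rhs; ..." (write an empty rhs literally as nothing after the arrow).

ab->; aba->bb; baa->

  | aaaaaa
  | baabaabaaa => baabaaa => baaa => a
  | bbaaabbabbab => babbabbab => bbabbab => bbbab => bbb
  | aaabaabbaaa => aabbabbaaa => ababbaaa => bbbbaaa => bbba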